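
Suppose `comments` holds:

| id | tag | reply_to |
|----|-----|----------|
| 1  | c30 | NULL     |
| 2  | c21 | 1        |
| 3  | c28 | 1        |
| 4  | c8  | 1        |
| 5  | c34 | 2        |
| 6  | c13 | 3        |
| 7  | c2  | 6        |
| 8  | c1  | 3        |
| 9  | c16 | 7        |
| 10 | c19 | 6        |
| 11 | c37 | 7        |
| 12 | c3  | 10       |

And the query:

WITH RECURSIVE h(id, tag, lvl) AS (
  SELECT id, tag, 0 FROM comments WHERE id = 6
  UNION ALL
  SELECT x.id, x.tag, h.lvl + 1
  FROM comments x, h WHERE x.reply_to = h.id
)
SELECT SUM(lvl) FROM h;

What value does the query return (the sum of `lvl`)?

Base: id=6 (c13) at lvl 0.
Iteration 1: rows with reply_to in {6} -> c2 (id 7, lvl 1), c19 (id 10, lvl 1).
Iteration 2: rows with reply_to in {7,10} -> c16 (id 9, lvl 2), c37 (id 11, lvl 2), c3 (id 12, lvl 2).
Iteration 3: no rows with reply_to in {9,11,12}; recursion stops.
SUM(lvl) = 0 + 1 + 1 + 2 + 2 + 2 = 8.

8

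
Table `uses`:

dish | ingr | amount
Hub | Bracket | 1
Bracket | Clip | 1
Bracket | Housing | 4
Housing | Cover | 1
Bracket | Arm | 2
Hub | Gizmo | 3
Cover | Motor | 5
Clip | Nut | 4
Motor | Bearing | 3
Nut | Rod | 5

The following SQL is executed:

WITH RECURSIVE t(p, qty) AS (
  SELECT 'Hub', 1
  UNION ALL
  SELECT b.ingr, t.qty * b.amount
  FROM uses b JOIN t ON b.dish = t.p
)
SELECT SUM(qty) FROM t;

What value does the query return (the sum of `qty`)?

Base: (Hub, qty=1).
Iteration 1: components of {Hub} -> Bracket = 1*1 = 1, Gizmo = 1*3 = 3.
Iteration 2: components of {Bracket,Gizmo} -> Arm = 1*2 = 2, Clip = 1*1 = 1, Housing = 1*4 = 4.
Iteration 3: components of {Arm,Clip,Housing} -> Cover = 4*1 = 4, Nut = 1*4 = 4.
Iteration 4: components of {Cover,Nut} -> Motor = 4*5 = 20, Rod = 4*5 = 20.
Iteration 5: components of {Motor,Rod} -> Bearing = 20*3 = 60.
Iteration 6: no further components; recursion stops.
SUM(qty) = 1 + 1 + 3 + 1 + 4 + 2 + 4 + 4 + 20 + 20 + 60 = 120.

120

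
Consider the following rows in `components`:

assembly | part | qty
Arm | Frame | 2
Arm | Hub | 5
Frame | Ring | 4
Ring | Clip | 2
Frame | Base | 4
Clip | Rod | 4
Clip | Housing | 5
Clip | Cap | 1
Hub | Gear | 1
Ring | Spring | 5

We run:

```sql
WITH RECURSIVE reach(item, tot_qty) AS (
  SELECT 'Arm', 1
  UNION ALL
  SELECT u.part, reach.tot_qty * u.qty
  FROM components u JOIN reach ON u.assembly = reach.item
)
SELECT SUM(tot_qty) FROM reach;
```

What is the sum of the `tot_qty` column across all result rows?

Base: (Arm, tot_qty=1).
Iteration 1: components of {Arm} -> Frame = 1*2 = 2, Hub = 1*5 = 5.
Iteration 2: components of {Frame,Hub} -> Base = 2*4 = 8, Gear = 5*1 = 5, Ring = 2*4 = 8.
Iteration 3: components of {Base,Gear,Ring} -> Clip = 8*2 = 16, Spring = 8*5 = 40.
Iteration 4: components of {Clip,Spring} -> Cap = 16*1 = 16, Housing = 16*5 = 80, Rod = 16*4 = 64.
Iteration 5: no further components; recursion stops.
SUM(tot_qty) = 1 + 2 + 5 + 8 + 8 + 5 + 16 + 40 + 64 + 80 + 16 = 245.

245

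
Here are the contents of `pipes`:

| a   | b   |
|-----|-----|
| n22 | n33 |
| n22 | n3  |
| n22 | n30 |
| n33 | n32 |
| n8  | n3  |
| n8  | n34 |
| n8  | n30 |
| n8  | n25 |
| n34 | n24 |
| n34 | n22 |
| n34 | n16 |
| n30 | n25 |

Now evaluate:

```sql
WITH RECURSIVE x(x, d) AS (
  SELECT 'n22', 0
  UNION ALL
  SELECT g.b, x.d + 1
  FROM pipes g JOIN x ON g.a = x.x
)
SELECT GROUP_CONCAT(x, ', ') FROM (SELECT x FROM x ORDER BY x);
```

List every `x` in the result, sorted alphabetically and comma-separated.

Base: (n22, d=0).
Iteration 1: edges from {n22} -> (n3, d=1), (n30, d=1), (n33, d=1).
Iteration 2: edges from {n3,n30,n33} -> (n25, d=2), (n32, d=2).
Iteration 3: no outgoing edges from {n25,n32}; recursion stops.

n22, n25, n3, n30, n32, n33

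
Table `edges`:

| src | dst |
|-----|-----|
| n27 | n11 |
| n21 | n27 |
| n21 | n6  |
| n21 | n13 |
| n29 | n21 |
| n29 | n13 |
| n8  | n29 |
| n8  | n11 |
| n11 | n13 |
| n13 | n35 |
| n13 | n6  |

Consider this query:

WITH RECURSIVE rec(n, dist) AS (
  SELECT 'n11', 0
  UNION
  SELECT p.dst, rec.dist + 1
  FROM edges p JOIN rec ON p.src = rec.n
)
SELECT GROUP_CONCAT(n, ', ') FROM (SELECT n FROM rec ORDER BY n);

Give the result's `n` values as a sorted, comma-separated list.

n11, n13, n35, n6

Base: (n11, dist=0).
Iteration 1: edges from {n11} -> (n13, dist=1).
Iteration 2: edges from {n13} -> (n35, dist=2), (n6, dist=2).
Iteration 3: no outgoing edges from {n35,n6}; recursion stops.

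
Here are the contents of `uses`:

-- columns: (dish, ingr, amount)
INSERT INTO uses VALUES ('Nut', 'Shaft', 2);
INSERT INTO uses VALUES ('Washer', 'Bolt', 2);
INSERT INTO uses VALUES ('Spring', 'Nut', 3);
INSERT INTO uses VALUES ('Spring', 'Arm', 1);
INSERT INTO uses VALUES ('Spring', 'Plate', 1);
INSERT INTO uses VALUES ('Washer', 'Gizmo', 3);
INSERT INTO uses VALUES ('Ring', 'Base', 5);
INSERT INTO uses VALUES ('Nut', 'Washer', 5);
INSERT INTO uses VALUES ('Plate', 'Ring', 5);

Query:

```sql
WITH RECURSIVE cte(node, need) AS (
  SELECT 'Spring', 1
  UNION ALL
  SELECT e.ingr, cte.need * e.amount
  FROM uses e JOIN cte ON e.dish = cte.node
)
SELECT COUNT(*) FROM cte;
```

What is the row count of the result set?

10

Base: (Spring, need=1).
Iteration 1: components of {Spring} -> Arm = 1*1 = 1, Nut = 1*3 = 3, Plate = 1*1 = 1.
Iteration 2: components of {Arm,Nut,Plate} -> Ring = 1*5 = 5, Shaft = 3*2 = 6, Washer = 3*5 = 15.
Iteration 3: components of {Ring,Shaft,Washer} -> Base = 5*5 = 25, Bolt = 15*2 = 30, Gizmo = 15*3 = 45.
Iteration 4: no further components; recursion stops.
Total rows emitted: 10.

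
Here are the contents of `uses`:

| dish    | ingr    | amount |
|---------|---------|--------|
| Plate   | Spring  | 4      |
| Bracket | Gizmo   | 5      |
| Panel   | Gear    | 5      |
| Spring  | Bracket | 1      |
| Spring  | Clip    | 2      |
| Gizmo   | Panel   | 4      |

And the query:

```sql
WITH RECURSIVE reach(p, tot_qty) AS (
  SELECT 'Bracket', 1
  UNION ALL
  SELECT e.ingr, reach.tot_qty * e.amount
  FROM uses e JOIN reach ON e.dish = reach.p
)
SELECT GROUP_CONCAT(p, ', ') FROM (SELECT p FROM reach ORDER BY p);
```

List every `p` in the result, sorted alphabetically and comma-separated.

Base: (Bracket, tot_qty=1).
Iteration 1: components of {Bracket} -> Gizmo = 1*5 = 5.
Iteration 2: components of {Gizmo} -> Panel = 5*4 = 20.
Iteration 3: components of {Panel} -> Gear = 20*5 = 100.
Iteration 4: no further components; recursion stops.

Bracket, Gear, Gizmo, Panel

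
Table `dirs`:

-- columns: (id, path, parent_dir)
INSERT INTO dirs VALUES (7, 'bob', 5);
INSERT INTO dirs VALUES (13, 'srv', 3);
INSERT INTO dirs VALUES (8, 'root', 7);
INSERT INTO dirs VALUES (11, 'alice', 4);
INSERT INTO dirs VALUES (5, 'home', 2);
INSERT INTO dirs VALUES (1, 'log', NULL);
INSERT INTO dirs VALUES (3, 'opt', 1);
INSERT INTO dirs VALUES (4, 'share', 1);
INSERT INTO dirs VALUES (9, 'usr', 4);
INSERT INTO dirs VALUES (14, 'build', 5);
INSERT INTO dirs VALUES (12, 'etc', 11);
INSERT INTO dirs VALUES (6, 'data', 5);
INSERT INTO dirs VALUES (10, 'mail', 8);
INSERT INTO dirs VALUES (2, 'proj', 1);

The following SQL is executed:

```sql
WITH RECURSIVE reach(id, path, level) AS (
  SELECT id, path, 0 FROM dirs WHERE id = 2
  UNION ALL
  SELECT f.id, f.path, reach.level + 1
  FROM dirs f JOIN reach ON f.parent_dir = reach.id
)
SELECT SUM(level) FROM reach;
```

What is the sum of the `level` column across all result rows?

14

Base: id=2 (proj) at level 0.
Iteration 1: rows with parent_dir in {2} -> home (id 5, level 1).
Iteration 2: rows with parent_dir in {5} -> data (id 6, level 2), bob (id 7, level 2), build (id 14, level 2).
Iteration 3: rows with parent_dir in {6,7,14} -> root (id 8, level 3).
Iteration 4: rows with parent_dir in {8} -> mail (id 10, level 4).
Iteration 5: no rows with parent_dir in {10}; recursion stops.
SUM(level) = 0 + 1 + 2 + 2 + 2 + 3 + 4 = 14.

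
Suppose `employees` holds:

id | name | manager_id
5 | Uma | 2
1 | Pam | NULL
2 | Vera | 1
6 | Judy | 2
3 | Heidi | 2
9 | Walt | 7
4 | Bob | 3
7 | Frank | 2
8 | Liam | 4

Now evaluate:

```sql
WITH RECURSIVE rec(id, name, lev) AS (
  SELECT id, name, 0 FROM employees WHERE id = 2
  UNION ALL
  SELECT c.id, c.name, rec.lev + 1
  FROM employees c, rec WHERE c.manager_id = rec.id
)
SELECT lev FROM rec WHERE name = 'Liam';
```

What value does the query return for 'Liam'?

3

Base: id=2 (Vera) at lev 0.
Iteration 1: rows with manager_id in {2} -> Heidi (id 3, lev 1), Uma (id 5, lev 1), Judy (id 6, lev 1), Frank (id 7, lev 1).
Iteration 2: rows with manager_id in {3,5,6,7} -> Bob (id 4, lev 2), Walt (id 9, lev 2).
Iteration 3: rows with manager_id in {4,9} -> Liam (id 8, lev 3).
Iteration 4: no rows with manager_id in {8}; recursion stops.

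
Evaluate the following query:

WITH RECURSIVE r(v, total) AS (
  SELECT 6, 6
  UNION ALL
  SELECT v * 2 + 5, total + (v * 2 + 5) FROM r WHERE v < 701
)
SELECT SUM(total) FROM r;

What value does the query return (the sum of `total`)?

5342

Base: v=6, total=6.
Iteration 1: 6 < 701 holds -> v = 6 * 2 + 5 = 17, total = 6 + 17 = 23.
Iteration 2: 17 < 701 holds -> v = 17 * 2 + 5 = 39, total = 23 + 39 = 62.
Iteration 3: 39 < 701 holds -> v = 39 * 2 + 5 = 83, total = 62 + 83 = 145.
Iteration 4: 83 < 701 holds -> v = 83 * 2 + 5 = 171, total = 145 + 171 = 316.
Iteration 5: 171 < 701 holds -> v = 171 * 2 + 5 = 347, total = 316 + 347 = 663.
Iteration 6: 347 < 701 holds -> v = 347 * 2 + 5 = 699, total = 663 + 699 = 1362.
Iteration 7: 699 < 701 holds -> v = 699 * 2 + 5 = 1403, total = 1362 + 1403 = 2765.
Iteration 8: 1403 < 701 fails; recursion stops.
SUM(total) = 6 + 23 + 62 + 145 + 316 + 663 + 1362 + 2765 = 5342.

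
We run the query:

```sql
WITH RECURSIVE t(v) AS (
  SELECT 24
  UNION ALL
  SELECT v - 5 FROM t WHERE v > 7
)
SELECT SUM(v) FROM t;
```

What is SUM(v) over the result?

70

Base: v=24.
Iteration 1: 24 > 7 holds -> v = 24 - 5 = 19.
Iteration 2: 19 > 7 holds -> v = 19 - 5 = 14.
Iteration 3: 14 > 7 holds -> v = 14 - 5 = 9.
Iteration 4: 9 > 7 holds -> v = 9 - 5 = 4.
Iteration 5: 4 > 7 fails; recursion stops.
SUM(v) = 24 + 19 + 14 + 9 + 4 = 70.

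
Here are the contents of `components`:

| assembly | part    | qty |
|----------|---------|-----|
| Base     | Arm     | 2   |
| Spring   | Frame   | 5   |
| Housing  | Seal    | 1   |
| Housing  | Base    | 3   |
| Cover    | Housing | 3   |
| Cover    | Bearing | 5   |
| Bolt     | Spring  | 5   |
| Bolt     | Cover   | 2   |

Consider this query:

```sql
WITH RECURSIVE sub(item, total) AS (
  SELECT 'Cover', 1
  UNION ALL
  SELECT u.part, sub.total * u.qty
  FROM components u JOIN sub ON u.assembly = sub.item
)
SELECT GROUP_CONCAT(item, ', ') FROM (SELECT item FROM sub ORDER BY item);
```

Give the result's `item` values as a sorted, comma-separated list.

Base: (Cover, total=1).
Iteration 1: components of {Cover} -> Bearing = 1*5 = 5, Housing = 1*3 = 3.
Iteration 2: components of {Bearing,Housing} -> Base = 3*3 = 9, Seal = 3*1 = 3.
Iteration 3: components of {Base,Seal} -> Arm = 9*2 = 18.
Iteration 4: no further components; recursion stops.

Arm, Base, Bearing, Cover, Housing, Seal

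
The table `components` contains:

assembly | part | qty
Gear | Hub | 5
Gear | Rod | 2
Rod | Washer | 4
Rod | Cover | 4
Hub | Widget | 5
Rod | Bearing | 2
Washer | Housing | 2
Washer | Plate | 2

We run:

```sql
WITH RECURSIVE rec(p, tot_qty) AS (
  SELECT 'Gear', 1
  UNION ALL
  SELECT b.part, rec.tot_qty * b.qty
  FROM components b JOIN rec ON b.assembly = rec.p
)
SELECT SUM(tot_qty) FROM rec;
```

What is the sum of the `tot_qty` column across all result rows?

Base: (Gear, tot_qty=1).
Iteration 1: components of {Gear} -> Hub = 1*5 = 5, Rod = 1*2 = 2.
Iteration 2: components of {Hub,Rod} -> Bearing = 2*2 = 4, Cover = 2*4 = 8, Washer = 2*4 = 8, Widget = 5*5 = 25.
Iteration 3: components of {Bearing,Cover,Washer,Widget} -> Housing = 8*2 = 16, Plate = 8*2 = 16.
Iteration 4: no further components; recursion stops.
SUM(tot_qty) = 1 + 5 + 2 + 25 + 8 + 8 + 4 + 16 + 16 = 85.

85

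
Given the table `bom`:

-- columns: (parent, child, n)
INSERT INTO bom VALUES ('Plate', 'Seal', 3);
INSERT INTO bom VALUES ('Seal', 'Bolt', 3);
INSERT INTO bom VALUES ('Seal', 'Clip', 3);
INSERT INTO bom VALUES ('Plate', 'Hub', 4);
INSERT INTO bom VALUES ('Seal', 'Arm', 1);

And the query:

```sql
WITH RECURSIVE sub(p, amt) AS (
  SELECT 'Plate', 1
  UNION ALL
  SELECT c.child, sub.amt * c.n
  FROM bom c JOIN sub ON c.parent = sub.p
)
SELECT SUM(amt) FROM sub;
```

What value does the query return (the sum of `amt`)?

29

Base: (Plate, amt=1).
Iteration 1: components of {Plate} -> Hub = 1*4 = 4, Seal = 1*3 = 3.
Iteration 2: components of {Hub,Seal} -> Arm = 3*1 = 3, Bolt = 3*3 = 9, Clip = 3*3 = 9.
Iteration 3: no further components; recursion stops.
SUM(amt) = 1 + 3 + 4 + 9 + 9 + 3 = 29.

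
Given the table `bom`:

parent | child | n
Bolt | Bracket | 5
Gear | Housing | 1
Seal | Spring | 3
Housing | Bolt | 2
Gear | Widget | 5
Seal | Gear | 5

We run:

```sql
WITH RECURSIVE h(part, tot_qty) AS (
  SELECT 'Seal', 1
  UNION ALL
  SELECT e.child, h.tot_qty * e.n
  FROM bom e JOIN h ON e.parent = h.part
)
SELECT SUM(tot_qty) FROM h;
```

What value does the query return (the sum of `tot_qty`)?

99

Base: (Seal, tot_qty=1).
Iteration 1: components of {Seal} -> Gear = 1*5 = 5, Spring = 1*3 = 3.
Iteration 2: components of {Gear,Spring} -> Housing = 5*1 = 5, Widget = 5*5 = 25.
Iteration 3: components of {Housing,Widget} -> Bolt = 5*2 = 10.
Iteration 4: components of {Bolt} -> Bracket = 10*5 = 50.
Iteration 5: no further components; recursion stops.
SUM(tot_qty) = 1 + 5 + 3 + 5 + 25 + 10 + 50 = 99.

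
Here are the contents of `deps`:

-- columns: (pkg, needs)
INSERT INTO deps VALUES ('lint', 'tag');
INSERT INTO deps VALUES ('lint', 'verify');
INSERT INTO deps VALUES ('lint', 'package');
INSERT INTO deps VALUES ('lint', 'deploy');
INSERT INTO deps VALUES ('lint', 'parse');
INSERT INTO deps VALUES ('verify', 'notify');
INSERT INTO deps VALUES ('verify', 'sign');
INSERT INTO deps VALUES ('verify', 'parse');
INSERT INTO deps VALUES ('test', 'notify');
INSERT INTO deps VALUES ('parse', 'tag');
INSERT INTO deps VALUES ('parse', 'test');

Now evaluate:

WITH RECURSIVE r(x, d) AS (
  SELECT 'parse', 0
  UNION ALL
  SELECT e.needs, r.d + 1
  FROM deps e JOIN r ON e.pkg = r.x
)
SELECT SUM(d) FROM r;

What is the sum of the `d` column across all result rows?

Base: (parse, d=0).
Iteration 1: edges from {parse} -> (tag, d=1), (test, d=1).
Iteration 2: edges from {tag,test} -> (notify, d=2).
Iteration 3: no outgoing edges from {notify}; recursion stops.
SUM(d) = 0 + 1 + 1 + 2 = 4.

4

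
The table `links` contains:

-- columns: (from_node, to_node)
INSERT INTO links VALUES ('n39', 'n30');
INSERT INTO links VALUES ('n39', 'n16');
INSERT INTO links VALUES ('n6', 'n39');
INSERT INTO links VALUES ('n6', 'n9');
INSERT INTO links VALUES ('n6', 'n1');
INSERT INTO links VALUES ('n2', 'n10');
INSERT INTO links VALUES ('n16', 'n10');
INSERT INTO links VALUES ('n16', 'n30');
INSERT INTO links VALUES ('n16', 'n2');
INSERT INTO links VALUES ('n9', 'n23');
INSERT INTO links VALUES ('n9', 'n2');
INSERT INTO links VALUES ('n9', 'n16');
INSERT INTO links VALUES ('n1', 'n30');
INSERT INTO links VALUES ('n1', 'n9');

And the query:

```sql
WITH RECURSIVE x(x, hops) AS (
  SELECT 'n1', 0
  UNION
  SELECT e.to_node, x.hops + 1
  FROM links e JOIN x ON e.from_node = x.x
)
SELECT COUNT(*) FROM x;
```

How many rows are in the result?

Base: (n1, hops=0).
Iteration 1: edges from {n1} -> (n30, hops=1), (n9, hops=1).
Iteration 2: edges from {n30,n9} -> (n16, hops=2), (n2, hops=2), (n23, hops=2).
Iteration 3: edges from {n16,n2,n23} -> (n10, hops=3), (n2, hops=3), (n30, hops=3). [UNION drops 1 duplicate row(s)]
Iteration 4: edges from {n10,n2,n30} -> (n10, hops=4).
Iteration 5: no outgoing edges from {n10}; recursion stops.
Total rows emitted: 10.

10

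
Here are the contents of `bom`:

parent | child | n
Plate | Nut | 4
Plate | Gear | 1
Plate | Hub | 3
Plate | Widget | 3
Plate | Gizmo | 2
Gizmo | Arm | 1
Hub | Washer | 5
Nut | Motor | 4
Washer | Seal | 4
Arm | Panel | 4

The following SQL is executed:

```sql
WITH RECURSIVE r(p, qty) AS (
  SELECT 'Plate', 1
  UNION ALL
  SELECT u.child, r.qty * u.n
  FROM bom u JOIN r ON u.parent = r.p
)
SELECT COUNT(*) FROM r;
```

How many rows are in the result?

Base: (Plate, qty=1).
Iteration 1: components of {Plate} -> Gear = 1*1 = 1, Gizmo = 1*2 = 2, Hub = 1*3 = 3, Nut = 1*4 = 4, Widget = 1*3 = 3.
Iteration 2: components of {Gear,Gizmo,Hub,Nut,Widget} -> Arm = 2*1 = 2, Motor = 4*4 = 16, Washer = 3*5 = 15.
Iteration 3: components of {Arm,Motor,Washer} -> Panel = 2*4 = 8, Seal = 15*4 = 60.
Iteration 4: no further components; recursion stops.
Total rows emitted: 11.

11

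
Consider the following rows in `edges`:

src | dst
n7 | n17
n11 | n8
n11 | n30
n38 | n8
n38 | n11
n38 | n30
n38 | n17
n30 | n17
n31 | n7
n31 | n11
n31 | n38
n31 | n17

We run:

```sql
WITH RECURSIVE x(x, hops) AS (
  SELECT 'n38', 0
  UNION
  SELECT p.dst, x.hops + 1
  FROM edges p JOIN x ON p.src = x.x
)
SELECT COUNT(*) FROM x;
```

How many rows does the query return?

Base: (n38, hops=0).
Iteration 1: edges from {n38} -> (n11, hops=1), (n17, hops=1), (n30, hops=1), (n8, hops=1).
Iteration 2: edges from {n11,n17,n30,n8} -> (n17, hops=2), (n30, hops=2), (n8, hops=2).
Iteration 3: edges from {n17,n30,n8} -> (n17, hops=3).
Iteration 4: no outgoing edges from {n17}; recursion stops.
Total rows emitted: 9.

9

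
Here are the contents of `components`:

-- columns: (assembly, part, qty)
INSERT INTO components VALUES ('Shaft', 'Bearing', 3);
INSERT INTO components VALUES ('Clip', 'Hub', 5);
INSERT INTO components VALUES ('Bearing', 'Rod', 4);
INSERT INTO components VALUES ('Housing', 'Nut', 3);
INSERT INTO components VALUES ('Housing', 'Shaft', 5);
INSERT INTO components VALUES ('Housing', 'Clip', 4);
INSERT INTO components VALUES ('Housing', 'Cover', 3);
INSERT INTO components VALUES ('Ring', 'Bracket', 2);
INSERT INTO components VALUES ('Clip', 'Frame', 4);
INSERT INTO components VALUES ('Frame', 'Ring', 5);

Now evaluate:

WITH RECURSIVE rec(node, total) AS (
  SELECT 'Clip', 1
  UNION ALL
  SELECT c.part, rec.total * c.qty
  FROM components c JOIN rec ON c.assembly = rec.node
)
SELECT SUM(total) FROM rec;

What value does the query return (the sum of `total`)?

Base: (Clip, total=1).
Iteration 1: components of {Clip} -> Frame = 1*4 = 4, Hub = 1*5 = 5.
Iteration 2: components of {Frame,Hub} -> Ring = 4*5 = 20.
Iteration 3: components of {Ring} -> Bracket = 20*2 = 40.
Iteration 4: no further components; recursion stops.
SUM(total) = 1 + 4 + 5 + 20 + 40 = 70.

70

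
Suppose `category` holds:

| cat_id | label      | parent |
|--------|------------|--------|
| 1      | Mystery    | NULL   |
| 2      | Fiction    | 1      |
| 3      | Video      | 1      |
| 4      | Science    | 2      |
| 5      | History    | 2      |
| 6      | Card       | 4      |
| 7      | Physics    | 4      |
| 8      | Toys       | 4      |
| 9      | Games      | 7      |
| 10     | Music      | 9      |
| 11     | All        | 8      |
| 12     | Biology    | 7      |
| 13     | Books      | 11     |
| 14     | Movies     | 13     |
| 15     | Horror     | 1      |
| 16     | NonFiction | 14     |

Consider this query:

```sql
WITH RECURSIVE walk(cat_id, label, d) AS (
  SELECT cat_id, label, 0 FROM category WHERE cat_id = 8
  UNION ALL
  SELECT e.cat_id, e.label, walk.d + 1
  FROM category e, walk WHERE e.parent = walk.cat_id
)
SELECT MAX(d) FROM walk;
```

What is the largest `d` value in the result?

4

Base: cat_id=8 (Toys) at d 0.
Iteration 1: rows with parent in {8} -> All (id 11, d 1).
Iteration 2: rows with parent in {11} -> Books (id 13, d 2).
Iteration 3: rows with parent in {13} -> Movies (id 14, d 3).
Iteration 4: rows with parent in {14} -> NonFiction (id 16, d 4).
Iteration 5: no rows with parent in {16}; recursion stops.
d values: 0, 1, 2, 3, 4; the maximum is 4.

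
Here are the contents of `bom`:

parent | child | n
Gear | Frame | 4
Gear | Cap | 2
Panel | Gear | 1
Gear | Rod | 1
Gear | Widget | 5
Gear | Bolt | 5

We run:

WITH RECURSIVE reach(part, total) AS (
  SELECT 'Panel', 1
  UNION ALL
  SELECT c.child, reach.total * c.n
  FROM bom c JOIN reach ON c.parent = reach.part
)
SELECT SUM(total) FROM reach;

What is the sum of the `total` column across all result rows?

19

Base: (Panel, total=1).
Iteration 1: components of {Panel} -> Gear = 1*1 = 1.
Iteration 2: components of {Gear} -> Bolt = 1*5 = 5, Cap = 1*2 = 2, Frame = 1*4 = 4, Rod = 1*1 = 1, Widget = 1*5 = 5.
Iteration 3: no further components; recursion stops.
SUM(total) = 1 + 1 + 1 + 5 + 2 + 5 + 4 = 19.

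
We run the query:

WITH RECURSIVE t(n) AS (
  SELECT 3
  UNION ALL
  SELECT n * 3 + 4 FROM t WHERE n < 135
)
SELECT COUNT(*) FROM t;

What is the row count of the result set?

Base: n=3.
Iteration 1: 3 < 135 holds -> n = 3 * 3 + 4 = 13.
Iteration 2: 13 < 135 holds -> n = 13 * 3 + 4 = 43.
Iteration 3: 43 < 135 holds -> n = 43 * 3 + 4 = 133.
Iteration 4: 133 < 135 holds -> n = 133 * 3 + 4 = 403.
Iteration 5: 403 < 135 fails; recursion stops.
Total rows emitted: 5.

5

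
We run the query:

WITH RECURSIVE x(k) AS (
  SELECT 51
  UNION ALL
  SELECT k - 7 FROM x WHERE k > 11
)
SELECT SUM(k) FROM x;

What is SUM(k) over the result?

210

Base: k=51.
Iteration 1: 51 > 11 holds -> k = 51 - 7 = 44.
Iteration 2: 44 > 11 holds -> k = 44 - 7 = 37.
Iteration 3: 37 > 11 holds -> k = 37 - 7 = 30.
Iteration 4: 30 > 11 holds -> k = 30 - 7 = 23.
Iteration 5: 23 > 11 holds -> k = 23 - 7 = 16.
Iteration 6: 16 > 11 holds -> k = 16 - 7 = 9.
Iteration 7: 9 > 11 fails; recursion stops.
SUM(k) = 51 + 44 + 37 + 30 + 23 + 16 + 9 = 210.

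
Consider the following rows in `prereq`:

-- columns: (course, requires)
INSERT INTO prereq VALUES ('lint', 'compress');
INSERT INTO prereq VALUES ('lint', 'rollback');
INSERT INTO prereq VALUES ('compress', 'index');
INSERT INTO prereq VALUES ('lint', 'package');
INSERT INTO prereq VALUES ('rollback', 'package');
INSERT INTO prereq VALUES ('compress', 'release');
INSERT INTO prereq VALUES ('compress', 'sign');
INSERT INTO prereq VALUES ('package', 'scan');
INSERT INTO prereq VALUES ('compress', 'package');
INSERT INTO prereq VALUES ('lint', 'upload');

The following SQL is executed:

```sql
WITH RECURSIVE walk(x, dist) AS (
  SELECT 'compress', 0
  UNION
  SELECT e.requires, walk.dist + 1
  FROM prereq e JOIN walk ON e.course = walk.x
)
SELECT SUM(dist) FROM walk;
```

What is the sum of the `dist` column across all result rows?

Base: (compress, dist=0).
Iteration 1: edges from {compress} -> (index, dist=1), (package, dist=1), (release, dist=1), (sign, dist=1).
Iteration 2: edges from {index,package,release,sign} -> (scan, dist=2).
Iteration 3: no outgoing edges from {scan}; recursion stops.
SUM(dist) = 0 + 1 + 1 + 1 + 1 + 2 = 6.

6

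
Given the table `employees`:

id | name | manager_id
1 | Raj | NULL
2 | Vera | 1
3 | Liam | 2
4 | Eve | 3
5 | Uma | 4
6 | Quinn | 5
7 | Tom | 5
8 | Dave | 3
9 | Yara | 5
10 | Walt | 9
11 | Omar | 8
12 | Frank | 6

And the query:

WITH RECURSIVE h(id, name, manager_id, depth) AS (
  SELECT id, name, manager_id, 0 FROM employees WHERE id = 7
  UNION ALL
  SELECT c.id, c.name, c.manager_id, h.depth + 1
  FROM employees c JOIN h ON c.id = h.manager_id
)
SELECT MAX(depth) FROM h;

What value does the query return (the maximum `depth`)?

Base: id=7 (Tom), manager_id=5, depth 0.
Iteration 1: join on id=5 -> Uma (id 5, manager_id=4, depth 1).
Iteration 2: join on id=4 -> Eve (id 4, manager_id=3, depth 2).
Iteration 3: join on id=3 -> Liam (id 3, manager_id=2, depth 3).
Iteration 4: join on id=2 -> Vera (id 2, manager_id=1, depth 4).
Iteration 5: join on id=1 -> Raj (id 1, manager_id=NULL, depth 5).
Iteration 6: manager_id is NULL; no match; recursion stops.
depth values: 0, 1, 2, 3, 4, 5; the maximum is 5.

5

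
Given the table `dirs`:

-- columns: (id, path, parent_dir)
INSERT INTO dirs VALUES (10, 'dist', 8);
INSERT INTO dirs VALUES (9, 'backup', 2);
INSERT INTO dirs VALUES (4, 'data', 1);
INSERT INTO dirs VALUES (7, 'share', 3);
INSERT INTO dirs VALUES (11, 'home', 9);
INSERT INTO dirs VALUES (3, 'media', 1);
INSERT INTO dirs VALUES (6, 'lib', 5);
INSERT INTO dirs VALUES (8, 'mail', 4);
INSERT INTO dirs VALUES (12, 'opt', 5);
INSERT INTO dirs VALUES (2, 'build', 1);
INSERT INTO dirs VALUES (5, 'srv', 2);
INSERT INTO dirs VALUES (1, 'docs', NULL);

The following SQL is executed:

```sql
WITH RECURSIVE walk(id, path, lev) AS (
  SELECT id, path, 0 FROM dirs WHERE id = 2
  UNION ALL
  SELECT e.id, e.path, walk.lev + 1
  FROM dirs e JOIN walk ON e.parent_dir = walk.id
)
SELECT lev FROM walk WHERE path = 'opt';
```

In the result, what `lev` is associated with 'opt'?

2

Base: id=2 (build) at lev 0.
Iteration 1: rows with parent_dir in {2} -> srv (id 5, lev 1), backup (id 9, lev 1).
Iteration 2: rows with parent_dir in {5,9} -> lib (id 6, lev 2), home (id 11, lev 2), opt (id 12, lev 2).
Iteration 3: no rows with parent_dir in {6,11,12}; recursion stops.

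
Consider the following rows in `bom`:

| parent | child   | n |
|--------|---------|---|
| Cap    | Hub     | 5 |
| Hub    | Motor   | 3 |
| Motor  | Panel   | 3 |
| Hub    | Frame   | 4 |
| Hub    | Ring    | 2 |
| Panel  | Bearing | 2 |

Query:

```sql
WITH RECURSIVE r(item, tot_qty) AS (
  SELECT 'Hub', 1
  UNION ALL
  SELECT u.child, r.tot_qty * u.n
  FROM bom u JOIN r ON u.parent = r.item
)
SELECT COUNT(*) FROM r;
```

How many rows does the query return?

Base: (Hub, tot_qty=1).
Iteration 1: components of {Hub} -> Frame = 1*4 = 4, Motor = 1*3 = 3, Ring = 1*2 = 2.
Iteration 2: components of {Frame,Motor,Ring} -> Panel = 3*3 = 9.
Iteration 3: components of {Panel} -> Bearing = 9*2 = 18.
Iteration 4: no further components; recursion stops.
Total rows emitted: 6.

6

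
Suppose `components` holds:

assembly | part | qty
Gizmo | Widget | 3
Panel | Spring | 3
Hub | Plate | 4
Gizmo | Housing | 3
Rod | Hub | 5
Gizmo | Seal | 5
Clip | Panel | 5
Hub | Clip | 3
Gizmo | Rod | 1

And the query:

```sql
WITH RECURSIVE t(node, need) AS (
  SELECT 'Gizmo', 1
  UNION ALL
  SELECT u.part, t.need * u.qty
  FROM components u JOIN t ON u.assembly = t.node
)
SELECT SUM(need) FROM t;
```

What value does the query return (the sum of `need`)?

353

Base: (Gizmo, need=1).
Iteration 1: components of {Gizmo} -> Housing = 1*3 = 3, Rod = 1*1 = 1, Seal = 1*5 = 5, Widget = 1*3 = 3.
Iteration 2: components of {Housing,Rod,Seal,Widget} -> Hub = 1*5 = 5.
Iteration 3: components of {Hub} -> Clip = 5*3 = 15, Plate = 5*4 = 20.
Iteration 4: components of {Clip,Plate} -> Panel = 15*5 = 75.
Iteration 5: components of {Panel} -> Spring = 75*3 = 225.
Iteration 6: no further components; recursion stops.
SUM(need) = 1 + 5 + 1 + 3 + 3 + 5 + 20 + 15 + 75 + 225 = 353.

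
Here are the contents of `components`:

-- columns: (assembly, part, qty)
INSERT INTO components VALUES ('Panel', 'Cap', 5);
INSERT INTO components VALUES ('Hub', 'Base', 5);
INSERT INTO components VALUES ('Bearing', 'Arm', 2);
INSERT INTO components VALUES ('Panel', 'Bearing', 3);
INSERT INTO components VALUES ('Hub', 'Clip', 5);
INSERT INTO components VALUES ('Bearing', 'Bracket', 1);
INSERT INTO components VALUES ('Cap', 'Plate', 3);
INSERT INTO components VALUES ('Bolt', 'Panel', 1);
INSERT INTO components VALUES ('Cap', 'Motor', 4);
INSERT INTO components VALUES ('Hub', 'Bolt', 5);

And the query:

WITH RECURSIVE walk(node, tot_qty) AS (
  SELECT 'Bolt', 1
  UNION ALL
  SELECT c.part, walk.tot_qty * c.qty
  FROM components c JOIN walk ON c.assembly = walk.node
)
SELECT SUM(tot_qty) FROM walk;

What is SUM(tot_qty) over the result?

Base: (Bolt, tot_qty=1).
Iteration 1: components of {Bolt} -> Panel = 1*1 = 1.
Iteration 2: components of {Panel} -> Bearing = 1*3 = 3, Cap = 1*5 = 5.
Iteration 3: components of {Bearing,Cap} -> Arm = 3*2 = 6, Bracket = 3*1 = 3, Motor = 5*4 = 20, Plate = 5*3 = 15.
Iteration 4: no further components; recursion stops.
SUM(tot_qty) = 1 + 1 + 3 + 5 + 3 + 6 + 20 + 15 = 54.

54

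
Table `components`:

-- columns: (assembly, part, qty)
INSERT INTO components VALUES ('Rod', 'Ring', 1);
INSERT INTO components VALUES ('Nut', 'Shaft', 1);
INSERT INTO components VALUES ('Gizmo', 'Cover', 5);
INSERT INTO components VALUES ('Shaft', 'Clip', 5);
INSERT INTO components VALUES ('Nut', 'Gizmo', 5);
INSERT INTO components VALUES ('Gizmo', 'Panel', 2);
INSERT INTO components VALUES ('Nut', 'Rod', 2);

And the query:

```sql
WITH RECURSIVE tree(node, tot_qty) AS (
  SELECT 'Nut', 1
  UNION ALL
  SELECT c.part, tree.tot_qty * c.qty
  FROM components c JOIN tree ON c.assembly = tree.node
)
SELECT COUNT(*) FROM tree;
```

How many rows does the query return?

Base: (Nut, tot_qty=1).
Iteration 1: components of {Nut} -> Gizmo = 1*5 = 5, Rod = 1*2 = 2, Shaft = 1*1 = 1.
Iteration 2: components of {Gizmo,Rod,Shaft} -> Clip = 1*5 = 5, Cover = 5*5 = 25, Panel = 5*2 = 10, Ring = 2*1 = 2.
Iteration 3: no further components; recursion stops.
Total rows emitted: 8.

8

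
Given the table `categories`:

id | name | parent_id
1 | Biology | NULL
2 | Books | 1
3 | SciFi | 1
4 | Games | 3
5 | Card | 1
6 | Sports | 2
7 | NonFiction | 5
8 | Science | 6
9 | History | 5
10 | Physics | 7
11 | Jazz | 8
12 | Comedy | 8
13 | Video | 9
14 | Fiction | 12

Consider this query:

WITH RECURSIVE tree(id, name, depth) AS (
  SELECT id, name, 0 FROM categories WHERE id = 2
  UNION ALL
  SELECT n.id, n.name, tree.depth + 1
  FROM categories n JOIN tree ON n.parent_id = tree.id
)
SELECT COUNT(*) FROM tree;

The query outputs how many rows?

Base: id=2 (Books) at depth 0.
Iteration 1: rows with parent_id in {2} -> Sports (id 6, depth 1).
Iteration 2: rows with parent_id in {6} -> Science (id 8, depth 2).
Iteration 3: rows with parent_id in {8} -> Jazz (id 11, depth 3), Comedy (id 12, depth 3).
Iteration 4: rows with parent_id in {11,12} -> Fiction (id 14, depth 4).
Iteration 5: no rows with parent_id in {14}; recursion stops.
Total rows emitted: 6.

6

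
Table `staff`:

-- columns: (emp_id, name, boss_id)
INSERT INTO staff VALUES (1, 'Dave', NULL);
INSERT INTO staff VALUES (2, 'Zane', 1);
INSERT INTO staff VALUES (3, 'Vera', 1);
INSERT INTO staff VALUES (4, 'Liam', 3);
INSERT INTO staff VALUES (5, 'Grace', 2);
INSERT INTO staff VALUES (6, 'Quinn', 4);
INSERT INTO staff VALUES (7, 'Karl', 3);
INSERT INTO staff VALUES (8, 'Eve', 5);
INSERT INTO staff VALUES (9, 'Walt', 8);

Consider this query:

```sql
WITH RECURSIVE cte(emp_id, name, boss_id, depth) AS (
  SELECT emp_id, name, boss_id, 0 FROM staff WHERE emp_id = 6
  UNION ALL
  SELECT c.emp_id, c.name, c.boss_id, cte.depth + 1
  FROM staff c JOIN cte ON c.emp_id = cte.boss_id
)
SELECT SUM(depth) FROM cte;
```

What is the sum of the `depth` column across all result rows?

6

Base: emp_id=6 (Quinn), boss_id=4, depth 0.
Iteration 1: join on emp_id=4 -> Liam (id 4, boss_id=3, depth 1).
Iteration 2: join on emp_id=3 -> Vera (id 3, boss_id=1, depth 2).
Iteration 3: join on emp_id=1 -> Dave (id 1, boss_id=NULL, depth 3).
Iteration 4: boss_id is NULL; no match; recursion stops.
SUM(depth) = 0 + 1 + 2 + 3 = 6.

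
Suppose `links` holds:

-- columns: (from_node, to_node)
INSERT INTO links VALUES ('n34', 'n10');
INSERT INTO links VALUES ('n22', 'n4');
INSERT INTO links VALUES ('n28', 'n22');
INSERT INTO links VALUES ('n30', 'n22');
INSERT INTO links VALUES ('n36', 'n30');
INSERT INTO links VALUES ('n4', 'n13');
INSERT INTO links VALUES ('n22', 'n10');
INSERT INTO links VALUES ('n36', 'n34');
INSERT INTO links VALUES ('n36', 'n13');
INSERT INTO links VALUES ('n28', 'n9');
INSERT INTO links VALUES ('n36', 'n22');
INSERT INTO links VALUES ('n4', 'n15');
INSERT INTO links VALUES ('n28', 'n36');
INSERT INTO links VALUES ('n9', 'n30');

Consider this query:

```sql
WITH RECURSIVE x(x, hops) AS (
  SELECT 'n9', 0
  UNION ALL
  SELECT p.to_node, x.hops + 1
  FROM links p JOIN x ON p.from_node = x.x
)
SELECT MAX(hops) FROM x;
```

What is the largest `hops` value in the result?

Base: (n9, hops=0).
Iteration 1: edges from {n9} -> (n30, hops=1).
Iteration 2: edges from {n30} -> (n22, hops=2).
Iteration 3: edges from {n22} -> (n10, hops=3), (n4, hops=3).
Iteration 4: edges from {n10,n4} -> (n13, hops=4), (n15, hops=4).
Iteration 5: no outgoing edges from {n13,n15}; recursion stops.
hops values: 0, 1, 2, 3, 3, 4, 4; the maximum is 4.

4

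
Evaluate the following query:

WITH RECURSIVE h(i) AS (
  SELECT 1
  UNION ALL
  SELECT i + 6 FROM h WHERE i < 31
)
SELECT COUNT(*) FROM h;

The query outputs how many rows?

Base: i=1.
Iteration 1: 1 < 31 holds -> i = 1 + 6 = 7.
Iteration 2: 7 < 31 holds -> i = 7 + 6 = 13.
Iteration 3: 13 < 31 holds -> i = 13 + 6 = 19.
Iteration 4: 19 < 31 holds -> i = 19 + 6 = 25.
Iteration 5: 25 < 31 holds -> i = 25 + 6 = 31.
Iteration 6: 31 < 31 fails; recursion stops.
Total rows emitted: 6.

6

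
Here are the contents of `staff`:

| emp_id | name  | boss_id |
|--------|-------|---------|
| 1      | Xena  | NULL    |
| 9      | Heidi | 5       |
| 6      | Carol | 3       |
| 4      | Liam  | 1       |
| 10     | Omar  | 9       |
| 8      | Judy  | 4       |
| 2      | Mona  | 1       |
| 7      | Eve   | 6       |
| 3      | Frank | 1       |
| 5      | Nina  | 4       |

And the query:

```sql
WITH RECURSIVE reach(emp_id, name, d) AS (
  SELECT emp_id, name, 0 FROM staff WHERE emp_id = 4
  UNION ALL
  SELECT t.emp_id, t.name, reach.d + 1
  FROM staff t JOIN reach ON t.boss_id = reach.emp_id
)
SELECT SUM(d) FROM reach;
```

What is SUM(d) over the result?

7

Base: emp_id=4 (Liam) at d 0.
Iteration 1: rows with boss_id in {4} -> Nina (id 5, d 1), Judy (id 8, d 1).
Iteration 2: rows with boss_id in {5,8} -> Heidi (id 9, d 2).
Iteration 3: rows with boss_id in {9} -> Omar (id 10, d 3).
Iteration 4: no rows with boss_id in {10}; recursion stops.
SUM(d) = 0 + 1 + 1 + 2 + 3 = 7.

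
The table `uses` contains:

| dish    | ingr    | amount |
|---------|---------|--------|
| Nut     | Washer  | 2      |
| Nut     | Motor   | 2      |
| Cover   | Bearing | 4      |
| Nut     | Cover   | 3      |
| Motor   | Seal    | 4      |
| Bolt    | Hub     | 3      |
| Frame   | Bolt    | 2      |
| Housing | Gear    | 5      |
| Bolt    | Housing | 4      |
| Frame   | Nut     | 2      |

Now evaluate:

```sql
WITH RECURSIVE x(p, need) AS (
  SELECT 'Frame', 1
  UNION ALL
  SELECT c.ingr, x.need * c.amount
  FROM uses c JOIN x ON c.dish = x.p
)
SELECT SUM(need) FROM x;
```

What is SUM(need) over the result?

Base: (Frame, need=1).
Iteration 1: components of {Frame} -> Bolt = 1*2 = 2, Nut = 1*2 = 2.
Iteration 2: components of {Bolt,Nut} -> Cover = 2*3 = 6, Housing = 2*4 = 8, Hub = 2*3 = 6, Motor = 2*2 = 4, Washer = 2*2 = 4.
Iteration 3: components of {Cover,Housing,Hub,Motor,Washer} -> Bearing = 6*4 = 24, Gear = 8*5 = 40, Seal = 4*4 = 16.
Iteration 4: no further components; recursion stops.
SUM(need) = 1 + 2 + 2 + 4 + 4 + 6 + 6 + 8 + 16 + 24 + 40 = 113.

113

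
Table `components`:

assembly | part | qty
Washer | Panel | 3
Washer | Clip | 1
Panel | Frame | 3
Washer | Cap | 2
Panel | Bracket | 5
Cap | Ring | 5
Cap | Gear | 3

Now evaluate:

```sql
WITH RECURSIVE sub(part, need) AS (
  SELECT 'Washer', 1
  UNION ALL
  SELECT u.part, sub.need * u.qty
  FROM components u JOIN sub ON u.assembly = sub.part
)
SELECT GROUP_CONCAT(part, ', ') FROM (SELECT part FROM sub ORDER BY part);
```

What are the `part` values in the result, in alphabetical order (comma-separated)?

Bracket, Cap, Clip, Frame, Gear, Panel, Ring, Washer

Base: (Washer, need=1).
Iteration 1: components of {Washer} -> Cap = 1*2 = 2, Clip = 1*1 = 1, Panel = 1*3 = 3.
Iteration 2: components of {Cap,Clip,Panel} -> Bracket = 3*5 = 15, Frame = 3*3 = 9, Gear = 2*3 = 6, Ring = 2*5 = 10.
Iteration 3: no further components; recursion stops.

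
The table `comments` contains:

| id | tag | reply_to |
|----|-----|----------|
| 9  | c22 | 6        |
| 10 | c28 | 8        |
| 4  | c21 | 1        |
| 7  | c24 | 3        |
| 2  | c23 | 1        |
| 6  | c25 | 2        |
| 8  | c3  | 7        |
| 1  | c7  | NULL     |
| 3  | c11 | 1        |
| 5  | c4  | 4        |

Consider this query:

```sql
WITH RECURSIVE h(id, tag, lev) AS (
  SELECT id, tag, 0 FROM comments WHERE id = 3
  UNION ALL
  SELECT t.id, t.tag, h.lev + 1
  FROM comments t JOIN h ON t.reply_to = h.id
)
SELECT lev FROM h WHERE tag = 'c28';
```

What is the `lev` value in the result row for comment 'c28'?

Base: id=3 (c11) at lev 0.
Iteration 1: rows with reply_to in {3} -> c24 (id 7, lev 1).
Iteration 2: rows with reply_to in {7} -> c3 (id 8, lev 2).
Iteration 3: rows with reply_to in {8} -> c28 (id 10, lev 3).
Iteration 4: no rows with reply_to in {10}; recursion stops.

3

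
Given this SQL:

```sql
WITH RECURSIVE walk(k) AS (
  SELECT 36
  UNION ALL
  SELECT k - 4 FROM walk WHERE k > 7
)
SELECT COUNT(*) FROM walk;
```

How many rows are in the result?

Base: k=36.
Iteration 1: 36 > 7 holds -> k = 36 - 4 = 32.
Iteration 2: 32 > 7 holds -> k = 32 - 4 = 28.
Iteration 3: 28 > 7 holds -> k = 28 - 4 = 24.
Iteration 4: 24 > 7 holds -> k = 24 - 4 = 20.
Iteration 5: 20 > 7 holds -> k = 20 - 4 = 16.
Iteration 6: 16 > 7 holds -> k = 16 - 4 = 12.
Iteration 7: 12 > 7 holds -> k = 12 - 4 = 8.
Iteration 8: 8 > 7 holds -> k = 8 - 4 = 4.
Iteration 9: 4 > 7 fails; recursion stops.
Total rows emitted: 9.

9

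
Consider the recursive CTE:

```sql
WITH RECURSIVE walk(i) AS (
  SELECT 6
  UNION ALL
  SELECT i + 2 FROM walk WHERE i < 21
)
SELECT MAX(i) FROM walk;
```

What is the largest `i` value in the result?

Base: i=6.
Iteration 1: 6 < 21 holds -> i = 6 + 2 = 8.
Iteration 2: 8 < 21 holds -> i = 8 + 2 = 10.
Iteration 3: 10 < 21 holds -> i = 10 + 2 = 12.
Iteration 4: 12 < 21 holds -> i = 12 + 2 = 14.
Iteration 5: 14 < 21 holds -> i = 14 + 2 = 16.
Iteration 6: 16 < 21 holds -> i = 16 + 2 = 18.
Iteration 7: 18 < 21 holds -> i = 18 + 2 = 20.
Iteration 8: 20 < 21 holds -> i = 20 + 2 = 22.
Iteration 9: 22 < 21 fails; recursion stops.
i values: 6, 8, 10, 12, 14, 16, 18, 20, 22; the maximum is 22.

22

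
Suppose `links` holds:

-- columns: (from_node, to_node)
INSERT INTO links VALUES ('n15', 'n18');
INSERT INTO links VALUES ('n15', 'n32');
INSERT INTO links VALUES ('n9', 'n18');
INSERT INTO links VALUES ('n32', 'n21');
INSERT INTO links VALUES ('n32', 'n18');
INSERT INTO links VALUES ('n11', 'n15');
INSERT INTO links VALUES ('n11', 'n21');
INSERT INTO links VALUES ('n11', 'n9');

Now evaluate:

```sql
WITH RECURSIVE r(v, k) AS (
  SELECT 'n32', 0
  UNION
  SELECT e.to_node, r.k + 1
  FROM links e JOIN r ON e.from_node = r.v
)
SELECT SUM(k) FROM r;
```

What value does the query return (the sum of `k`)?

2

Base: (n32, k=0).
Iteration 1: edges from {n32} -> (n18, k=1), (n21, k=1).
Iteration 2: no outgoing edges from {n18,n21}; recursion stops.
SUM(k) = 0 + 1 + 1 = 2.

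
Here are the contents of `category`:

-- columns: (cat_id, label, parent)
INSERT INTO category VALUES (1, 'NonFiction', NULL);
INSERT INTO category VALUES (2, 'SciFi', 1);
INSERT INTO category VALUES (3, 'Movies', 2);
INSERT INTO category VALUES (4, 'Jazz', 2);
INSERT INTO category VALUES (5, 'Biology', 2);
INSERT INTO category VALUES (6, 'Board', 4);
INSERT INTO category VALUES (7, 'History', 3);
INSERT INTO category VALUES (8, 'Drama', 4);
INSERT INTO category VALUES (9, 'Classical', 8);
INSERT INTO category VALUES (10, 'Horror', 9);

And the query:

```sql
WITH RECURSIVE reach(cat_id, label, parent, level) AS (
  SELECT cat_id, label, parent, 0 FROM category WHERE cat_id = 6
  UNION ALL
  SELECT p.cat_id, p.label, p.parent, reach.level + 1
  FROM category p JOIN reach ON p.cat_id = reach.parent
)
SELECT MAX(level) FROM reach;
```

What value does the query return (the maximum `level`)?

3

Base: cat_id=6 (Board), parent=4, level 0.
Iteration 1: join on cat_id=4 -> Jazz (id 4, parent=2, level 1).
Iteration 2: join on cat_id=2 -> SciFi (id 2, parent=1, level 2).
Iteration 3: join on cat_id=1 -> NonFiction (id 1, parent=NULL, level 3).
Iteration 4: parent is NULL; no match; recursion stops.
level values: 0, 1, 2, 3; the maximum is 3.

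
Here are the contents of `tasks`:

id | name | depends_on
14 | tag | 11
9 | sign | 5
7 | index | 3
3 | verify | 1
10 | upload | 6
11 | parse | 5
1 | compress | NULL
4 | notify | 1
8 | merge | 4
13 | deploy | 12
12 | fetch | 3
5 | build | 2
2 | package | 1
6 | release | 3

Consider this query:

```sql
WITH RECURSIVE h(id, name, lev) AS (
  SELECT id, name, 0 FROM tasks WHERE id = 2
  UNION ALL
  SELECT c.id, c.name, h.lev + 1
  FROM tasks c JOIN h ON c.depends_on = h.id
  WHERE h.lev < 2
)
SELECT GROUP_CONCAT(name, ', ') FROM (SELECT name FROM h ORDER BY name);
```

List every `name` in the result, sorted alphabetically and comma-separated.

Base: id=2 (package) at lev 0.
Iteration 1: rows with depends_on in {2} -> build (id 5, lev 1).
Iteration 2: rows with depends_on in {5} -> sign (id 9, lev 2), parse (id 11, lev 2).
Iteration 3: lev < 2 fails for all current rows; recursion stops.

build, package, parse, sign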